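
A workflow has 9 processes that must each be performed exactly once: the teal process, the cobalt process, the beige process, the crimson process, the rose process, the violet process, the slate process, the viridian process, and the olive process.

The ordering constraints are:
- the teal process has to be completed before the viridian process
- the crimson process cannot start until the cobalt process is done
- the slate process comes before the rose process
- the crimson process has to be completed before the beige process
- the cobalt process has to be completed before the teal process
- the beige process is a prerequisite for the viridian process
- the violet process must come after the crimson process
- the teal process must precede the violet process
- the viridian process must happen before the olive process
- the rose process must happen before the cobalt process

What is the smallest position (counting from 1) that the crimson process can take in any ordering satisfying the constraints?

Working backwards through the constraints from the crimson process, its full set of required predecessors is the cobalt process, the rose process, the slate process — 3 of them.
With 3 mandatory predecessors, the earliest the crimson process can sit is position 3+1 = 4, and placing just those 3 first achieves it.

4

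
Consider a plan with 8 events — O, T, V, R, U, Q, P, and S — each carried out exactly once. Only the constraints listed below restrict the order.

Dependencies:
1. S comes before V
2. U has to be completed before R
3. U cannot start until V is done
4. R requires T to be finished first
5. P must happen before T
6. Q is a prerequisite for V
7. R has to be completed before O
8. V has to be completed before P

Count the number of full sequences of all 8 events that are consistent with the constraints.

6

The events with no prerequisites are Q, S; any of them can be placed first.
Counting all ways to extend the partial order to a total order gives 6.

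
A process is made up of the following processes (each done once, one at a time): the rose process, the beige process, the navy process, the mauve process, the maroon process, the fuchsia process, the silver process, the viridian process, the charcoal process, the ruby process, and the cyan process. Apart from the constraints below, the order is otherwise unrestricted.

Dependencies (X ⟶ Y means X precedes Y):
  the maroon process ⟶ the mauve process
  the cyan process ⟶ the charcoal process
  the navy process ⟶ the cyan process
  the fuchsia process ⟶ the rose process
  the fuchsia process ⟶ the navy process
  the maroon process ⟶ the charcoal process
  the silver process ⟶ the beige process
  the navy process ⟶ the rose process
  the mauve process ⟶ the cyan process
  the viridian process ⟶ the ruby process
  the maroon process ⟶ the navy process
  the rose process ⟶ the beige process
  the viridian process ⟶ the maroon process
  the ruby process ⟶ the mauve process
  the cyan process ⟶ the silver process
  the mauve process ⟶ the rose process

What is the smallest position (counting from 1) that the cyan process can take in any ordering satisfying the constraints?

7

Working backwards through the constraints from the cyan process, its full set of required predecessors is the navy process, the mauve process, the maroon process, the fuchsia process, the viridian process, the ruby process — 6 of them.
So at minimum 6 processes come before the cyan process, putting the cyan process no earlier than position 7. That position is achievable by scheduling exactly those predecessors first.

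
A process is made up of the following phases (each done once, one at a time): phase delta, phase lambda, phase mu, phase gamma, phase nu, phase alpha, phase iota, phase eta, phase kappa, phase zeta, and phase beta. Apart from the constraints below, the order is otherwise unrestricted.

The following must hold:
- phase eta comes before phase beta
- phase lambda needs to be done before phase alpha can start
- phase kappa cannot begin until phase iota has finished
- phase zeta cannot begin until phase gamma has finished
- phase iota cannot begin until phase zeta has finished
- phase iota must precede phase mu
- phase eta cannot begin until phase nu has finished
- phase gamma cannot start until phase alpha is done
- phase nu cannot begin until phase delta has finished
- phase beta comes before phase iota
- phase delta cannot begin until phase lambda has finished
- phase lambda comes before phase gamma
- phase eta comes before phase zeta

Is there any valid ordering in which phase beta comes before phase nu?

No

The constraints give a chain phase nu → phase eta → phase beta, which forces phase nu before phase beta.
So no valid ordering can have phase beta before phase nu.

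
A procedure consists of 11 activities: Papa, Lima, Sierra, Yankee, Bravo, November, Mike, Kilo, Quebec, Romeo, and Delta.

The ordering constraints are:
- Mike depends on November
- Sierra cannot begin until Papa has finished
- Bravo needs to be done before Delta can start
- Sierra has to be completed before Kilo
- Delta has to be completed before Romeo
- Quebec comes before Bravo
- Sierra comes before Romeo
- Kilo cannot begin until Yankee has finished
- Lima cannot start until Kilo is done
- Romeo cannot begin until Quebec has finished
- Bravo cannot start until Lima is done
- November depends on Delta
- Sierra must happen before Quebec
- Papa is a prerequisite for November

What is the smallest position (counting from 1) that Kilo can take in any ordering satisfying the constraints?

4

The activities that are forced before Kilo, directly or transitively, are Papa, Sierra, Yankee. That's 3 activities.
So at minimum 3 activities come before Kilo, putting Kilo no earlier than position 4. That position is achievable by scheduling exactly those predecessors first.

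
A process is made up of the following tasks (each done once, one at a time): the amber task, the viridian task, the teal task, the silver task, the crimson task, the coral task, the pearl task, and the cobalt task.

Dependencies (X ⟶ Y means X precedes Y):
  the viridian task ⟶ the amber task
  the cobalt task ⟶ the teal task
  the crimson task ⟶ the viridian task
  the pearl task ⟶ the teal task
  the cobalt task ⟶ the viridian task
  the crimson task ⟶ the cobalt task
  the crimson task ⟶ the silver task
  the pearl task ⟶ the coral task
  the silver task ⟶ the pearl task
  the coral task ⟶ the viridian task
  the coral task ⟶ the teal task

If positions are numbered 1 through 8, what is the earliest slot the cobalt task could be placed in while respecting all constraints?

2

Working backwards through the constraints from the cobalt task, its only required predecessor is the crimson task.
With 1 mandatory predecessor, the earliest the cobalt task can sit is position 1+1 = 2, and placing just that one first achieves it.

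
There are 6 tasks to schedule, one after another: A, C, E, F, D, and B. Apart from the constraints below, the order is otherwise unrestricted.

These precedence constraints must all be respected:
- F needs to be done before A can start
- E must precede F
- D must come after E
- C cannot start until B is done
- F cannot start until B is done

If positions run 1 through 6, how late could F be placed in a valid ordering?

Following the constraints forward from F, its only required successor is A.
So at least 1 task follows F, putting F no later than position 5. That position is achievable by scheduling everything else first.

5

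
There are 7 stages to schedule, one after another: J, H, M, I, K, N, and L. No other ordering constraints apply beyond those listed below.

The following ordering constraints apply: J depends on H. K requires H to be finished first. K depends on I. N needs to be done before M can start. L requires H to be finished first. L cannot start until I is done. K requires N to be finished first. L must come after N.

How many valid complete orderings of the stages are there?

228

3 stages have no prerequisites (H, I, N), so any of them could come first.
Counting all ways to extend the partial order to a total order gives 228.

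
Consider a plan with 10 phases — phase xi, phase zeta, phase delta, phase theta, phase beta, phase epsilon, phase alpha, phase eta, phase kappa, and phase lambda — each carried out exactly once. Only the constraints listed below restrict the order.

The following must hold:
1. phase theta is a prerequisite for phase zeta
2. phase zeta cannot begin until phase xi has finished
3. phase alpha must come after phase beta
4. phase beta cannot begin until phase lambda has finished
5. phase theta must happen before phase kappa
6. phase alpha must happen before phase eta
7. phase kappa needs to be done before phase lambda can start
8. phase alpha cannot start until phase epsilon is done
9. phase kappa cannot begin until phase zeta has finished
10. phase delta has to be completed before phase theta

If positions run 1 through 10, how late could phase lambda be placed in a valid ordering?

7

The phases that are forced after phase lambda, directly or by a chain of constraints, are phase beta, phase alpha, phase eta. That's 3 phases.
With 3 mandatory successors out of 10 phases total, the latest slot for phase lambda is 10−3 = 7, and it's reachable by doing all non-successors before phase lambda.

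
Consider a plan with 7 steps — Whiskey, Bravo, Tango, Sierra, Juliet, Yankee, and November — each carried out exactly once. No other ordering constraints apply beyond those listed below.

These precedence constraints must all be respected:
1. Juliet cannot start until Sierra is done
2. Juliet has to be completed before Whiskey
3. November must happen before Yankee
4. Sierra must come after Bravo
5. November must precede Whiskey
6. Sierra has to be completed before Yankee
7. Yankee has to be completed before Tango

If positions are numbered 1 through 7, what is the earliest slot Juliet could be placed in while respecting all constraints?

3

The steps that are forced before Juliet, directly or transitively, are Bravo, Sierra. That's 2 steps.
So at minimum 2 steps come before Juliet, putting Juliet no earlier than position 3. That position is achievable by scheduling exactly those predecessors first.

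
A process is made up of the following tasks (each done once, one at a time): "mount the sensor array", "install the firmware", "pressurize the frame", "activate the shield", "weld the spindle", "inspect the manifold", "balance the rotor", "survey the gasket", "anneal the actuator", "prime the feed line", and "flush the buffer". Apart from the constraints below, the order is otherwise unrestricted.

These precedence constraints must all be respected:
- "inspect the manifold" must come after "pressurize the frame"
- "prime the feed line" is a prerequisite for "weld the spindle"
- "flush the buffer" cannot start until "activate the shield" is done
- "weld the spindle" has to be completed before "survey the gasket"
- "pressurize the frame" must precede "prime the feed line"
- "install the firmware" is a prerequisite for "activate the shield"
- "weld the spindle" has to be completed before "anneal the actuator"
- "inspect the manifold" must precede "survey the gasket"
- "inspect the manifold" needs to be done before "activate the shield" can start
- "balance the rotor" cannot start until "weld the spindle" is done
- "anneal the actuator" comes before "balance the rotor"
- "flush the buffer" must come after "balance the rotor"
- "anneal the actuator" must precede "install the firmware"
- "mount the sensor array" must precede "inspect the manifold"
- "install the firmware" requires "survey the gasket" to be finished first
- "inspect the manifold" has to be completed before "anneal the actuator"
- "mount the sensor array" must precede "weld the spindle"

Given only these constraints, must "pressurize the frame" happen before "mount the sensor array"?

No

No chain of constraints connects "pressurize the frame" to "mount the sensor array" in either direction.
There exist valid orderings with "mount the sensor array" before "pressurize the frame", so "pressurize the frame" is not required to come first.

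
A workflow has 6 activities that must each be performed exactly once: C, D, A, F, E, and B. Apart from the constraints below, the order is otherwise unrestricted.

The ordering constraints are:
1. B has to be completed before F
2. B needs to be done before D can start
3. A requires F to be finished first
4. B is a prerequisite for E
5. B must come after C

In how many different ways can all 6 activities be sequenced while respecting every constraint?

C is the only activity with nothing required before it, so every ordering starts there.
Systematically extending each partial ordering one activity at a time and counting, there are 12 complete orderings.

12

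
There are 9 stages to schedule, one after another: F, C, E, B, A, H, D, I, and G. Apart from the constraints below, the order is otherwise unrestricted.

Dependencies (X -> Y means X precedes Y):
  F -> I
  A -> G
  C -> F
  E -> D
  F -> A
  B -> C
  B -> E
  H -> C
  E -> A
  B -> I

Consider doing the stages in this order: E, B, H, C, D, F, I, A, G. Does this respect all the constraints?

No

In the proposed order, E appears before B.
But one of the constraints requires B before E, so this ordering violates it.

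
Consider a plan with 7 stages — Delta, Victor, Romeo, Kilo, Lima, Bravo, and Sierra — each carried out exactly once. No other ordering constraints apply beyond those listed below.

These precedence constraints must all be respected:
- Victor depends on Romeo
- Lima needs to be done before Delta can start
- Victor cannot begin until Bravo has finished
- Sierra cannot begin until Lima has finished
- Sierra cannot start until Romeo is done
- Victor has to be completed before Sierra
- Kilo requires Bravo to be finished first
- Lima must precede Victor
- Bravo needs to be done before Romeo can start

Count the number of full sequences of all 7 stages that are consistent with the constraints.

2 stages have no prerequisites (Lima, Bravo), so any of them could come first.
Systematically extending each partial ordering one stage at a time and counting, there are 66 complete orderings.

66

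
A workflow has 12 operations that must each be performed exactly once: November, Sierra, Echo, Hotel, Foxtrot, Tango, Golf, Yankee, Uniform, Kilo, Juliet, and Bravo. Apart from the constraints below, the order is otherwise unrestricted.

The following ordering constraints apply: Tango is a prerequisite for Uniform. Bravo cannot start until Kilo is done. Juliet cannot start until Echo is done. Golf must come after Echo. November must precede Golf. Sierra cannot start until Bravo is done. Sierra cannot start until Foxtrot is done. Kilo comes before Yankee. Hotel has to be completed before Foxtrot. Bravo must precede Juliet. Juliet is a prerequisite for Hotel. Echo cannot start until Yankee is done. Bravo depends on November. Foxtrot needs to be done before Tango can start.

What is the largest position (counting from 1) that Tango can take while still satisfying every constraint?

11

The only operation forced after Tango (directly or by a chain) is Uniform.
So at least 1 operation follows Tango, putting Tango no later than position 11. That position is achievable by scheduling everything else first.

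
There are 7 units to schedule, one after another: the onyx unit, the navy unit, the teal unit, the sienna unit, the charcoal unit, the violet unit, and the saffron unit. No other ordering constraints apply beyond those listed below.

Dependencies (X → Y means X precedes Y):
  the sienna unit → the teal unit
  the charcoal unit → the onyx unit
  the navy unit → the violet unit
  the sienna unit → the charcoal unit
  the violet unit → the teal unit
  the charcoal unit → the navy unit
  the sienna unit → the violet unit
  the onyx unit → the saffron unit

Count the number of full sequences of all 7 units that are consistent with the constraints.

10

The sienna unit is the only unit with nothing required before it, so every ordering starts there.
Counting all ways to extend the partial order to a total order gives 10.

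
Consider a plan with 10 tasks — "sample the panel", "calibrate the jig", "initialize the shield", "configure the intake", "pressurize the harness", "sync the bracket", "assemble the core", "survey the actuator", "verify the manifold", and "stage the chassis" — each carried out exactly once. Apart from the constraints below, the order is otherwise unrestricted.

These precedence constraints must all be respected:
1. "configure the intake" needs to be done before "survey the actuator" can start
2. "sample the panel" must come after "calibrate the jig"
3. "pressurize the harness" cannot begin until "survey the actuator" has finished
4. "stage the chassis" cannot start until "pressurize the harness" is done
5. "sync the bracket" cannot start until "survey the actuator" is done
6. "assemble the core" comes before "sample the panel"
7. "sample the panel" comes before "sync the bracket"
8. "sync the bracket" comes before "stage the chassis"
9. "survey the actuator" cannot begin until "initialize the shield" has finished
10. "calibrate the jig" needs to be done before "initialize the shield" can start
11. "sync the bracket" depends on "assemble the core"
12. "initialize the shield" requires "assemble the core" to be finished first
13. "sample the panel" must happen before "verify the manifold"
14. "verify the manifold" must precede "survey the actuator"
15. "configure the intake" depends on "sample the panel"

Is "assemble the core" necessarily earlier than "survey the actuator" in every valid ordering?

Yes

Chaining the stated constraints: "assemble the core" → "initialize the shield" → "survey the actuator".
That forces "assemble the core" before "survey the actuator" in every valid schedule.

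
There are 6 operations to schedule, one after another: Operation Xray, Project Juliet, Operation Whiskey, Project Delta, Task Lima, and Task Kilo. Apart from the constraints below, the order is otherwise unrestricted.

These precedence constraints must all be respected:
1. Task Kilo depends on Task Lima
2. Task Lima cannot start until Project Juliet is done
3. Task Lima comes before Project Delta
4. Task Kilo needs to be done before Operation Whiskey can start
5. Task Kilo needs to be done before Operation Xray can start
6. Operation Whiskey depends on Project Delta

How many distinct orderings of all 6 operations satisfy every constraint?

Only Project Juliet has no prerequisites, so it must go first.
Systematically extending each partial ordering one operation at a time and counting, there are 5 complete orderings.

5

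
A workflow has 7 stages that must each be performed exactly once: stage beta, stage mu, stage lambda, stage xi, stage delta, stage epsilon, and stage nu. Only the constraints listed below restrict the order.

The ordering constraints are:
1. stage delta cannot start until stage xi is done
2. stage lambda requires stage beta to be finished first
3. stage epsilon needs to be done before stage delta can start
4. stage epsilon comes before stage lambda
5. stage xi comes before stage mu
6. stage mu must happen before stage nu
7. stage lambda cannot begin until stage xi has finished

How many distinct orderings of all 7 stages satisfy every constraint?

149

The stages with no prerequisites are stage beta, stage xi, stage epsilon; any of them can be placed first.
Enumerating by repeatedly choosing an available stage (one whose prerequisites are all placed) gives 149 distinct complete orderings.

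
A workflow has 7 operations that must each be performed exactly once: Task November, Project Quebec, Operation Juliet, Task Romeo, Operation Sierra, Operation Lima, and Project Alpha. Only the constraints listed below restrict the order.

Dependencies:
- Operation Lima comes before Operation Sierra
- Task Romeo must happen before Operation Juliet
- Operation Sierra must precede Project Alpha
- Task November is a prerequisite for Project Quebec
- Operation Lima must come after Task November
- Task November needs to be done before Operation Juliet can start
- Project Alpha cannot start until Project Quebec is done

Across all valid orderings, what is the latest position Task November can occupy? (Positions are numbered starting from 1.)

2

The operations that are forced after Task November, directly or by a chain of constraints, are Project Quebec, Operation Juliet, Operation Sierra, Operation Lima, Project Alpha. That's 5 operations.
With 5 mandatory successors out of 7 operations total, the latest slot for Task November is 7−5 = 2, and it's reachable by doing all non-successors before Task November.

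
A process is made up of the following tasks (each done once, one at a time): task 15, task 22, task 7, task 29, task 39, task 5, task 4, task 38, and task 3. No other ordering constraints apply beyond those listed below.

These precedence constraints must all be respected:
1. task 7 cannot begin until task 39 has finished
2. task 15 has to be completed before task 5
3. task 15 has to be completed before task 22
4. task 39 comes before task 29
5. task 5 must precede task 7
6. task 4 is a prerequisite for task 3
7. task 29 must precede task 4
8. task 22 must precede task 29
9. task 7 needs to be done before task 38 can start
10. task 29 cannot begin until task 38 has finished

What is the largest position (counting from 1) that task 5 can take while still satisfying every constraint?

Following every chain forward from task 5, the tasks that must come later are task 7, task 29, task 4, task 38, task 3 — 5 of them.
So at least 5 tasks follow task 5, putting task 5 no later than position 4. That position is achievable by scheduling everything else first.

4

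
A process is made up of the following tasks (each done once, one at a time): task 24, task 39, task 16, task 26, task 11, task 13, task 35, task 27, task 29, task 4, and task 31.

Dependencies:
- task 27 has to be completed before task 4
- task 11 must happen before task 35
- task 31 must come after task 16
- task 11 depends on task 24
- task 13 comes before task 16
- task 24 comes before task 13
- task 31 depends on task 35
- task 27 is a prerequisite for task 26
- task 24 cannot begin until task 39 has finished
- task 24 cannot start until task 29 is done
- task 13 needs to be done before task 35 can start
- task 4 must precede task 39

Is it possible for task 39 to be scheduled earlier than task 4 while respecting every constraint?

Following task 4 → task 39, task 4 must precede task 39 in every valid ordering.
Hence task 39 can never be scheduled before task 4.

No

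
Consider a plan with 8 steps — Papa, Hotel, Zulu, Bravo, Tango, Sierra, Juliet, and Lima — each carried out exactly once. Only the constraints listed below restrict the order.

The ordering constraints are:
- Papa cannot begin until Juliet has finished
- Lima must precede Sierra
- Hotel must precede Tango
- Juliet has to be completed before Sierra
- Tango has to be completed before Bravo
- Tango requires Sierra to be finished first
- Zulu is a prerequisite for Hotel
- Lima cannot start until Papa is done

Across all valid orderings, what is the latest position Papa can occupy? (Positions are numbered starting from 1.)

4

The steps that are forced after Papa, directly or by a chain of constraints, are Bravo, Tango, Sierra, Lima. That's 4 steps.
So at least 4 steps follow Papa, putting Papa no later than position 4. That position is achievable by scheduling everything else first.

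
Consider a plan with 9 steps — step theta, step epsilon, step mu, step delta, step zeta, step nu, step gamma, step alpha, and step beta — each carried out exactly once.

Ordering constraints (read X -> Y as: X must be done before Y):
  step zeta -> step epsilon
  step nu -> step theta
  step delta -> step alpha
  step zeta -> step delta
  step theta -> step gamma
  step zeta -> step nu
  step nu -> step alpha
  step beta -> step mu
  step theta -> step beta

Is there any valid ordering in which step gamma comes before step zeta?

No

There is a dependency chain step zeta → step nu → step theta → step gamma, so step gamma always comes after step zeta.
So no valid ordering can have step gamma before step zeta.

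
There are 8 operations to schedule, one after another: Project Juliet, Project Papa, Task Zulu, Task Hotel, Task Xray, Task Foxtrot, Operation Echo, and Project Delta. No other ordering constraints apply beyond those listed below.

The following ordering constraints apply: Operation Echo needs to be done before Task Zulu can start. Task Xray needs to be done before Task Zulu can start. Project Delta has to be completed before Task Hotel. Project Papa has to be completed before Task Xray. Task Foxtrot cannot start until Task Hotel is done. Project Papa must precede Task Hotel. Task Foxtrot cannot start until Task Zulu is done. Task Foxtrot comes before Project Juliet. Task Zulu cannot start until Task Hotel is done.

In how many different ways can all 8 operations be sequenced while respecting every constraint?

3 operations have no prerequisites (Project Papa, Operation Echo, Project Delta), so any of them could come first.
Counting all ways to extend the partial order to a total order gives 25.

25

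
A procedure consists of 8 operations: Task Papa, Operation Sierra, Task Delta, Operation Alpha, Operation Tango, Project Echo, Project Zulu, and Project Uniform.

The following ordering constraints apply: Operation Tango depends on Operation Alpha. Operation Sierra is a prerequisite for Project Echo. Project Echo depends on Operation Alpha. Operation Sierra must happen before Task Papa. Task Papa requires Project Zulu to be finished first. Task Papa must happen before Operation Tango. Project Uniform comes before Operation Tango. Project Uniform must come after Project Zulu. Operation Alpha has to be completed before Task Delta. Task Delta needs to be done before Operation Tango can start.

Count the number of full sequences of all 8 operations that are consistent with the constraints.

3 operations have no prerequisites (Operation Sierra, Operation Alpha, Project Zulu), so any of them could come first.
Enumerating by repeatedly choosing an available operation (one whose prerequisites are all placed) gives 347 distinct complete orderings.

347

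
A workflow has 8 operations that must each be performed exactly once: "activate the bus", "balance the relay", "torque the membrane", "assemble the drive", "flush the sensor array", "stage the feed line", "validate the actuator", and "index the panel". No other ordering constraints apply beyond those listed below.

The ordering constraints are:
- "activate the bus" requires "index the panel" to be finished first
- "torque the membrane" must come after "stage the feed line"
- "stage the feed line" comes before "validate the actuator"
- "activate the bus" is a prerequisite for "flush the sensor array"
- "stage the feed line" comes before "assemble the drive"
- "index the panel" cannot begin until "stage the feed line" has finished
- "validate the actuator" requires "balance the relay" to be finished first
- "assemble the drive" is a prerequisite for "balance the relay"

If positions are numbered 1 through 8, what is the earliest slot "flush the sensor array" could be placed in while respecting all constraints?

Every operation that must precede "flush the sensor array" has to come before it. Tracing all chains that end at "flush the sensor array", those operations are: "activate the bus", "stage the feed line", "index the panel" — 3 in total.
With 3 mandatory predecessors, the earliest "flush the sensor array" can sit is position 3+1 = 4, and placing just those 3 first achieves it.

4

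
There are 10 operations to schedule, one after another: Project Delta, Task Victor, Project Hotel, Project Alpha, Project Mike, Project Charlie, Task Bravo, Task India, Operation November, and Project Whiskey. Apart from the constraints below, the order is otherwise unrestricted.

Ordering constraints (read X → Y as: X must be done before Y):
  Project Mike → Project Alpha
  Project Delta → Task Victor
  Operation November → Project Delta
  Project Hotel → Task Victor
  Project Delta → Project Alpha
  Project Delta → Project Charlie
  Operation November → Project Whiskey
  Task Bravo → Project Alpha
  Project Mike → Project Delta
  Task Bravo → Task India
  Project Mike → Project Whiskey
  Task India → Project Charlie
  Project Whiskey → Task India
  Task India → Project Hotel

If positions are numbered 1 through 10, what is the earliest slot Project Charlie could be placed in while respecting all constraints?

7

The operations that are forced before Project Charlie, directly or transitively, are Project Delta, Project Mike, Task Bravo, Task India, Operation November, Project Whiskey. That's 6 operations.
So at minimum 6 operations come before Project Charlie, putting Project Charlie no earlier than position 7. That position is achievable by scheduling exactly those predecessors first.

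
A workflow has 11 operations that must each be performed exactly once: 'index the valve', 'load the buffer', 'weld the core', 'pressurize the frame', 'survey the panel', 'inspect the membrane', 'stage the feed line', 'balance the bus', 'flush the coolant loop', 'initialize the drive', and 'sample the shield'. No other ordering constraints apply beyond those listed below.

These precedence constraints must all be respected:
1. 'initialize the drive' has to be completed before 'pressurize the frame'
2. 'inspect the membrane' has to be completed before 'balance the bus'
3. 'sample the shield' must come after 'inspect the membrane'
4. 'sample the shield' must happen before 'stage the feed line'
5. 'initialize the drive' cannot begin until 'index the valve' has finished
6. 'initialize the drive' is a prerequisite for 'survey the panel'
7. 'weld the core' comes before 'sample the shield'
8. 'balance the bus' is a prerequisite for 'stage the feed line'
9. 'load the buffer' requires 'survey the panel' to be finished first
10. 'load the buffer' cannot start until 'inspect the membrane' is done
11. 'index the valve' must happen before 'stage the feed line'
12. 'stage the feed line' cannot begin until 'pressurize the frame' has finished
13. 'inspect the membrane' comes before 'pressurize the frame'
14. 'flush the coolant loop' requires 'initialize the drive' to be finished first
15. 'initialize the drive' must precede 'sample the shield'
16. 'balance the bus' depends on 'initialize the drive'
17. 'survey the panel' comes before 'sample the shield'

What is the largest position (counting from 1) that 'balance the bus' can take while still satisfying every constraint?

10

The only operation forced after 'balance the bus' (directly or by a chain) is 'stage the feed line'.
With 1 mandatory successor out of 11 operations total, the latest slot for 'balance the bus' is 11−1 = 10, and it's reachable by doing all non-successors before 'balance the bus'.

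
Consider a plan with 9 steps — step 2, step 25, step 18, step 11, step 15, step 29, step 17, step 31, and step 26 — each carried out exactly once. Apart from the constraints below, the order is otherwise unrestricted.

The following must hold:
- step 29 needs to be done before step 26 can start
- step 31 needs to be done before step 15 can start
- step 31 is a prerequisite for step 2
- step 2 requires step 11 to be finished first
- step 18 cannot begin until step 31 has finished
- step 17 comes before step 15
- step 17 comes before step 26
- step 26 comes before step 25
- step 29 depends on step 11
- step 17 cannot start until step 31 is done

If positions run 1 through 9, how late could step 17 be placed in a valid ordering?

6

The steps that are forced after step 17, directly or by a chain of constraints, are step 25, step 15, step 26. That's 3 steps.
So at least 3 steps follow step 17, putting step 17 no later than position 6. That position is achievable by scheduling everything else first.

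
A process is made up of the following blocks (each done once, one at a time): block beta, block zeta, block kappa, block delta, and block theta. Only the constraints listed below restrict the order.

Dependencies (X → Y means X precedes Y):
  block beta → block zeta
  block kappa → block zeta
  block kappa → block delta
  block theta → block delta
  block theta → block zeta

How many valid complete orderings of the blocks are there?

14

3 blocks have no prerequisites (block beta, block kappa, block theta), so any of them could come first.
Systematically extending each partial ordering one block at a time and counting, there are 14 complete orderings.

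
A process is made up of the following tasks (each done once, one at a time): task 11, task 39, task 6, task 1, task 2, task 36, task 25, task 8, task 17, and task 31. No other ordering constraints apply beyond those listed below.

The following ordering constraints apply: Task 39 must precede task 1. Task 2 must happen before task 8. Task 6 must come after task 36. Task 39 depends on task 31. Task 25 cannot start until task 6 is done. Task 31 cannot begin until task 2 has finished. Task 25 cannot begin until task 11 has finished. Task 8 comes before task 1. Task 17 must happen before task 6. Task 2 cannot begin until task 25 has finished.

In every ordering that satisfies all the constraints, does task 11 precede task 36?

Task 11 and task 36 are not related by any chain of constraints.
A valid ordering placing task 36 before task 11 exists, so the answer is no.

No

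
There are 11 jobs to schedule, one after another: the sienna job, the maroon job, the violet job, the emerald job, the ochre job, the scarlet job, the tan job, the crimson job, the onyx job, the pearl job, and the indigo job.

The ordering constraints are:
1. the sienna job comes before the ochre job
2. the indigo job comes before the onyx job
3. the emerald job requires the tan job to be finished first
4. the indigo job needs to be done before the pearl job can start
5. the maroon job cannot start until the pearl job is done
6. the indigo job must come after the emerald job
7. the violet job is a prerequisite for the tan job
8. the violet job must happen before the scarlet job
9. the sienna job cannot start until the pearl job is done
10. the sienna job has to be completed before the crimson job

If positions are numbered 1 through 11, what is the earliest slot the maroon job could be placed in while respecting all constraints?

Working backwards through the constraints from the maroon job, its full set of required predecessors is the violet job, the emerald job, the tan job, the pearl job, the indigo job — 5 of them.
So at minimum 5 jobs come before the maroon job, putting the maroon job no earlier than position 6. That position is achievable by scheduling exactly those predecessors first.

6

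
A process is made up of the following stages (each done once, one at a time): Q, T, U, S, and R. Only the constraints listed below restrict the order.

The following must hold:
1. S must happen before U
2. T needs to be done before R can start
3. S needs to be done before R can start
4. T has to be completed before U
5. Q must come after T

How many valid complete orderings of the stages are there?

14

The stages with no prerequisites are T, S; any of them can be placed first.
Counting all ways to extend the partial order to a total order gives 14.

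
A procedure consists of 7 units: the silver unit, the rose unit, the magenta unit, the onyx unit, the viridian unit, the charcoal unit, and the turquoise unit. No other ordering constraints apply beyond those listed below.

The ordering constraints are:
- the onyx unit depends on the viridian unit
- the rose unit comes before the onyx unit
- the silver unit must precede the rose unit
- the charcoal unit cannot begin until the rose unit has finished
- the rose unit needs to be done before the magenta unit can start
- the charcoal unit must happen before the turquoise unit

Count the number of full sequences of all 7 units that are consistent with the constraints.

54

2 units have no prerequisites (the silver unit, the viridian unit), so any of them could come first.
Counting all ways to extend the partial order to a total order gives 54.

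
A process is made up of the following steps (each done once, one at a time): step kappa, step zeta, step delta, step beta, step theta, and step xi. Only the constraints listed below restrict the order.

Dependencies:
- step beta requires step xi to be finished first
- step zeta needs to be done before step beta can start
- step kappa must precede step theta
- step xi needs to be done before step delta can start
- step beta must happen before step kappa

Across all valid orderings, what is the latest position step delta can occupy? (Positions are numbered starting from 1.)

6

Nothing depends on step delta, so it can be the final step, position 6.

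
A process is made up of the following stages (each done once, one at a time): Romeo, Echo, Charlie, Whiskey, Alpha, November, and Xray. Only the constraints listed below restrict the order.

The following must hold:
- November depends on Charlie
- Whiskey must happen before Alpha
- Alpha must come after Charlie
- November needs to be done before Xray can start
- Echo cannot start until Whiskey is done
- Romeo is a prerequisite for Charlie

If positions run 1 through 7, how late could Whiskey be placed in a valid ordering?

The stages that are forced after Whiskey, directly or by a chain of constraints, are Echo, Alpha. That's 2 stages.
With 2 mandatory successors out of 7 stages total, the latest slot for Whiskey is 7−2 = 5, and it's reachable by doing all non-successors before Whiskey.

5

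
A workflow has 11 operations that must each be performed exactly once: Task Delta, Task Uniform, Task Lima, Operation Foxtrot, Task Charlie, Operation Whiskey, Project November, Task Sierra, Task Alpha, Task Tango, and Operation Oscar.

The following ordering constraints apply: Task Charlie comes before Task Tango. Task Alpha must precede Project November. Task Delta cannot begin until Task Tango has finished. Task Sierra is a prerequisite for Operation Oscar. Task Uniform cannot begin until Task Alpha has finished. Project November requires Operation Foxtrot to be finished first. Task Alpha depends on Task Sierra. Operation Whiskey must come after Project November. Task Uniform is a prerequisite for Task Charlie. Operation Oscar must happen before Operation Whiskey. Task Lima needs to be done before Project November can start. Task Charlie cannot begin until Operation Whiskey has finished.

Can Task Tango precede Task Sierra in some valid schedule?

No

The constraints give a chain Task Sierra → Task Alpha → Task Uniform → Task Charlie → Task Tango, which forces Task Sierra before Task Tango.
Hence Task Tango can never be scheduled before Task Sierra.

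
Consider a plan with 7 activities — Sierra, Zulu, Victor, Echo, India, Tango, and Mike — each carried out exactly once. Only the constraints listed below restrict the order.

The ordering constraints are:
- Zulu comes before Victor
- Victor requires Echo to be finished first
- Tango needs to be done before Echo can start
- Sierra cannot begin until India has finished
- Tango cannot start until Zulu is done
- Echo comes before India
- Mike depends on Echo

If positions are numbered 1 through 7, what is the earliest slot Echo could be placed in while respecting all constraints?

Every activity that must precede Echo has to come before it. Tracing all chains that end at Echo, those activities are: Zulu, Tango — 2 in total.
So at minimum 2 activities come before Echo, putting Echo no earlier than position 3. That position is achievable by scheduling exactly those predecessors first.

3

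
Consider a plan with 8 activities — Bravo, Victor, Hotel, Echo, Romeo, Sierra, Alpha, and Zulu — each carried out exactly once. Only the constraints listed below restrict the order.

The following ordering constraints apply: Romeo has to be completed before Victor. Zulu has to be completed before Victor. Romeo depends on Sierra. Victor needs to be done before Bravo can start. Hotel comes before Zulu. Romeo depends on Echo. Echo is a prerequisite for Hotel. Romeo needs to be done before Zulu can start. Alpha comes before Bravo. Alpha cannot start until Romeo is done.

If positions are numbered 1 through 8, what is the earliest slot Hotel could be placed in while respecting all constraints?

Working backwards through the constraints from Hotel, its only required predecessor is Echo.
With 1 mandatory predecessor, the earliest Hotel can sit is position 1+1 = 2, and placing just that one first achieves it.

2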